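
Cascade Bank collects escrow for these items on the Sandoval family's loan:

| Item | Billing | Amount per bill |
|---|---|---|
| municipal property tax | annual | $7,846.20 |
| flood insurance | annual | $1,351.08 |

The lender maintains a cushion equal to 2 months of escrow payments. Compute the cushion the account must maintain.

Municipal property tax = $7,846.20
Flood insurance = $1,351.08
Total annual escrow = $7,846.20 + $1,351.08 = $9,197.28
Monthly escrow = $9,197.28 ÷ 12 = $766.44
Required cushion = 2 × $766.44 = $1,532.88

$1,532.88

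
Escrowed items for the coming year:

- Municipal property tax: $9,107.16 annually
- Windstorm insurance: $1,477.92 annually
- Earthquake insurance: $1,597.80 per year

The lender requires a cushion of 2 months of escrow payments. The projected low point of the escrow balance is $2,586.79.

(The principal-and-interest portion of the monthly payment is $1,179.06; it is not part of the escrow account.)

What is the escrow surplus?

$556.31

Municipal property tax: $9,107.16/yr
Windstorm insurance: $1,477.92/yr
Earthquake insurance: $1,597.80/yr
Yearly total = $9,107.16 + $1,477.92 + $1,597.80 = $12,182.88
Base monthly escrow = $12,182.88 / 12 = $1,015.24
Required reserve = 2 × $1,015.24 = $2,030.48
Excess over cushion: $2,586.79 − $2,030.48 = $556.31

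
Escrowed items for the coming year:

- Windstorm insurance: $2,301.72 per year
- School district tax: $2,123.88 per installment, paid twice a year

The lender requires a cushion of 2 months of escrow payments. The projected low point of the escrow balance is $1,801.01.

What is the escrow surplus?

$709.43

Windstorm insurance: $2,301.72 per year
School district tax: $2,123.88 × 2 = $4,247.76 per year
Total annual escrow = $6,549.48
Monthly escrow = $6,549.48 / 12 = $545.79
Cushion = 2 × $545.79 = $1,091.58
Surplus = $1,801.01 − $1,091.58 = $709.43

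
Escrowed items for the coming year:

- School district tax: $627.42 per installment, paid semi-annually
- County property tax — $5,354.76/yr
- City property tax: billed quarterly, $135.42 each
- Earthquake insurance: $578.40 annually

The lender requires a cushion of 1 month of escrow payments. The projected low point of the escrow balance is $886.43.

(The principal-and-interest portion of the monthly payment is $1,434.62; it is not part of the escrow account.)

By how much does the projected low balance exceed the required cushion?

$242.29

School district tax: $627.42 × 2 = $1,254.84
County property tax: $5,354.76
City property tax: $135.42 × 4 = $541.68
Earthquake insurance: $578.40
Yearly total = $7,729.68
Per month = $7,729.68 ÷ 12 = $644.14
Cushion = 1 × $644.14 = $644.14
Surplus = $886.43 − $644.14 = $242.29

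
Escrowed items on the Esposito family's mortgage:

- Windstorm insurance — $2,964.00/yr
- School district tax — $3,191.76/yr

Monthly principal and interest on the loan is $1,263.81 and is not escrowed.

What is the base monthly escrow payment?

$512.98

Windstorm insurance — $2,964.00 per year
School district tax — $3,191.76 per year
Total annual escrow = $2,964.00 + $3,191.76 = $6,155.76
Base monthly escrow = $6,155.76 ÷ 12 = $512.98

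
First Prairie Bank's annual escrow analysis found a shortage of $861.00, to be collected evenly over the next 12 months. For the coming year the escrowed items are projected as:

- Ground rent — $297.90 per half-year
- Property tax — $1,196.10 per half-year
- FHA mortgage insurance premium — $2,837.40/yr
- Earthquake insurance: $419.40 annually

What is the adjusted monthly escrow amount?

$592.15

Ground rent — $297.90 × 2 = $595.80/yr
Property tax — $1,196.10 × 2 = $2,392.20/yr
FHA mortgage insurance premium — $2,837.40/yr
Earthquake insurance — $419.40/yr
Total per year = $6,244.80
Base monthly escrow = $6,244.80 ÷ 12 = $520.40
Monthly shortage recovery: $861.00 / 12 = $71.75
New monthly escrow = $520.40 + $71.75 = $592.15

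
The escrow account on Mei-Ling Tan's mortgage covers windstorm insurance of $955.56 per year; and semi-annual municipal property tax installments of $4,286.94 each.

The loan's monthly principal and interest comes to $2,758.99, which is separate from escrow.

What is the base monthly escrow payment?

$794.12

Windstorm insurance — $955.56 per year
Municipal property tax — $4,286.94 × 2 = $8,573.88 per year
Total annual escrow = $955.56 + $8,573.88 = $9,529.44
Monthly escrow = $9,529.44 ÷ 12 = $794.12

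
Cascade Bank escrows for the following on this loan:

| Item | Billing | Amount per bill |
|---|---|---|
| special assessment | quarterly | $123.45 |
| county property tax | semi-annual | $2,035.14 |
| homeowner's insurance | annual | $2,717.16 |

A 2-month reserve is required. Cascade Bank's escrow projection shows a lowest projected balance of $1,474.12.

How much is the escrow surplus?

Special assessment: $123.45 × 4 = $493.80 per year
County property tax: $2,035.14 × 2 = $4,070.28 per year
Homeowner's insurance: $2,717.16 per year
Total annual escrow = $7,281.24
Monthly = $7,281.24 ÷ 12 = $606.77
Cushion = 2 × $606.77 = $1,213.54
Surplus = $1,474.12 − $1,213.54 = $260.58

$260.58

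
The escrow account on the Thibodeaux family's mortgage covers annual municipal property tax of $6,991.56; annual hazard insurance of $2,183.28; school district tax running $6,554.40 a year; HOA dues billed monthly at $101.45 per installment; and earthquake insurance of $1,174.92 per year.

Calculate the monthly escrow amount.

$1,510.13

Municipal property tax: $6,991.56
Hazard insurance: $2,183.28
School district tax: $6,554.40
HOA dues: $101.45 × 12 = $1,217.40
Earthquake insurance: $1,174.92
Total per year = $18,121.56
Monthly escrow = $18,121.56 ÷ 12 = $1,510.13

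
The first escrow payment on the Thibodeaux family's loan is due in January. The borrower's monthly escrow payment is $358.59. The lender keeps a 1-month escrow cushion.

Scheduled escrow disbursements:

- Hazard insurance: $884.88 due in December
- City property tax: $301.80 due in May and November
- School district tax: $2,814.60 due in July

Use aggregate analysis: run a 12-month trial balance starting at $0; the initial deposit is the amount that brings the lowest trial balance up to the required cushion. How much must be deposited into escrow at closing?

Cushion = 1 × $358.59 = $358.59
Trial balance (start $0, +$358.59 each month, − disbursements):
  Jan: +$358.59 → $358.59
  Feb: +$358.59 → $717.18
  Mar: +$358.59 → $1,075.77
  Apr: +$358.59 → $1,434.36
  May: +$358.59 − $301.80 → $1,491.15
  Jun: +$358.59 → $1,849.74
  Jul: +$358.59 − $2,814.60 → -$606.27
  Aug: +$358.59 → -$247.68
  Sep: +$358.59 → $110.91
  Oct: +$358.59 → $469.50
  Nov: +$358.59 − $301.80 → $526.29
  Dec: +$358.59 − $884.88 → $0.00
Lowest trial balance = -$606.27 (Jul)
Initial deposit = cushion − low point = $358.59 − (-$606.27) = $964.86

$964.86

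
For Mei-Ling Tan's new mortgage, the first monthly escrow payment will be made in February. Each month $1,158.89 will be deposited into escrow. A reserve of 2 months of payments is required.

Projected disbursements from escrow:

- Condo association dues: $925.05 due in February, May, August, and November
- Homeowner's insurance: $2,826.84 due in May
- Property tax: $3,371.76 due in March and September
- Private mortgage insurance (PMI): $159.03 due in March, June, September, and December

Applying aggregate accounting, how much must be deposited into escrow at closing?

Cushion = 2 × $1,158.89 = $2,317.78
Trial balance (start $0, +$1,158.89 each month, − disbursements):
  Feb: +$1,158.89 − $925.05 → $233.84
  Mar: +$1,158.89 − $3,530.79 → -$2,138.06
  Apr: +$1,158.89 → -$979.17
  May: +$1,158.89 − $3,751.89 → -$3,572.17
  Jun: +$1,158.89 − $159.03 → -$2,572.31
  Jul: +$1,158.89 → -$1,413.42
  Aug: +$1,158.89 − $925.05 → -$1,179.58
  Sep: +$1,158.89 − $3,530.79 → -$3,551.48
  Oct: +$1,158.89 → -$2,392.59
  Nov: +$1,158.89 − $925.05 → -$2,158.75
  Dec: +$1,158.89 − $159.03 → -$1,158.89
  Jan: +$1,158.89 → $0.00
Lowest trial balance = -$3,572.17 (May)
Initial deposit = cushion − low point = $2,317.78 − (-$3,572.17) = $5,889.95

$5,889.95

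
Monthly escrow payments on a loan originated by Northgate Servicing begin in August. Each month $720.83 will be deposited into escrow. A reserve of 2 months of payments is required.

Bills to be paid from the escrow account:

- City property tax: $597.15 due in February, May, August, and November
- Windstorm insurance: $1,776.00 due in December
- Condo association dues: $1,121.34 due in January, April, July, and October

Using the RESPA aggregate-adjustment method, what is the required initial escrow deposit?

Cushion = 2 × $720.83 = $1,441.66
Trial balance (start $0, +$720.83 each month, − disbursements):
  Aug: +$720.83 − $597.15 → $123.68
  Sep: +$720.83 → $844.51
  Oct: +$720.83 − $1,121.34 → $444.00
  Nov: +$720.83 − $597.15 → $567.68
  Dec: +$720.83 − $1,776.00 → -$487.49
  Jan: +$720.83 − $1,121.34 → -$888.00
  Feb: +$720.83 − $597.15 → -$764.32
  Mar: +$720.83 → -$43.49
  Apr: +$720.83 − $1,121.34 → -$444.00
  May: +$720.83 − $597.15 → -$320.32
  Jun: +$720.83 → $400.51
  Jul: +$720.83 − $1,121.34 → $0.00
Lowest trial balance = -$888.00 (Jan)
Initial deposit = cushion − low point = $1,441.66 − (-$888.00) = $2,329.66

$2,329.66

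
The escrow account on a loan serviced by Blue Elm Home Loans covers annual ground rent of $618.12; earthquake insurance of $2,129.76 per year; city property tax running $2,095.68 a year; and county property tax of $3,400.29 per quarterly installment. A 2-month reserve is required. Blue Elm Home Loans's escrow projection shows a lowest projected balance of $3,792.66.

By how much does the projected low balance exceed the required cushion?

$718.54

Ground rent: $618.12/yr
Earthquake insurance: $2,129.76/yr
City property tax: $2,095.68/yr
County property tax: $3,400.29 × 4 = $13,601.16/yr
Combined annual = $18,444.72
Monthly escrow = $18,444.72 ÷ 12 = $1,537.06
Cushion = 2 × $1,537.06 = $3,074.12
Excess over cushion: $3,792.66 − $3,074.12 = $718.54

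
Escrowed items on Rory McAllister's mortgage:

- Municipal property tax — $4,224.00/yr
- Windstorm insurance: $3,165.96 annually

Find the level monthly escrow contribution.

Municipal property tax = $4,224.00/yr
Windstorm insurance = $3,165.96/yr
Combined annual = $4,224.00 + $3,165.96 = $7,389.96
Per month = $7,389.96 / 12 = $615.83

$615.83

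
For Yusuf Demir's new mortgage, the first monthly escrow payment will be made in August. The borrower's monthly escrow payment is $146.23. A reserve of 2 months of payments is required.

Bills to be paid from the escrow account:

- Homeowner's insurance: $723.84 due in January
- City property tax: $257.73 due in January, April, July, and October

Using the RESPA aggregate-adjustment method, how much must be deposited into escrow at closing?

Cushion = 2 × $146.23 = $292.46
Trial balance (start $0, +$146.23 each month, − disbursements):
  Aug: +$146.23 → $146.23
  Sep: +$146.23 → $292.46
  Oct: +$146.23 − $257.73 → $180.96
  Nov: +$146.23 → $327.19
  Dec: +$146.23 → $473.42
  Jan: +$146.23 − $981.57 → -$361.92
  Feb: +$146.23 → -$215.69
  Mar: +$146.23 → -$69.46
  Apr: +$146.23 − $257.73 → -$180.96
  May: +$146.23 → -$34.73
  Jun: +$146.23 → $111.50
  Jul: +$146.23 − $257.73 → $0.00
Lowest trial balance = -$361.92 (Jan)
Initial deposit = cushion − low point = $292.46 − (-$361.92) = $654.38

$654.38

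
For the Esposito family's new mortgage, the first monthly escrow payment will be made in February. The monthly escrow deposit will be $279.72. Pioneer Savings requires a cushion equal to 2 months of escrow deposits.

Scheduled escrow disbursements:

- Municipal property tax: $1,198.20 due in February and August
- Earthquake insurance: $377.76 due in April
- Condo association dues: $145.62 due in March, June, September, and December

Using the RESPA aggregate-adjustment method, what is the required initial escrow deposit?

$1,666.80

Cushion = 2 × $279.72 = $559.44
Trial balance (start $0, +$279.72 each month, − disbursements):
  Feb: +$279.72 − $1,198.20 → -$918.48
  Mar: +$279.72 − $145.62 → -$784.38
  Apr: +$279.72 − $377.76 → -$882.42
  May: +$279.72 → -$602.70
  Jun: +$279.72 − $145.62 → -$468.60
  Jul: +$279.72 → -$188.88
  Aug: +$279.72 − $1,198.20 → -$1,107.36
  Sep: +$279.72 − $145.62 → -$973.26
  Oct: +$279.72 → -$693.54
  Nov: +$279.72 → -$413.82
  Dec: +$279.72 − $145.62 → -$279.72
  Jan: +$279.72 → $0.00
Lowest trial balance = -$1,107.36 (Aug)
Initial deposit = cushion − low point = $559.44 − (-$1,107.36) = $1,666.80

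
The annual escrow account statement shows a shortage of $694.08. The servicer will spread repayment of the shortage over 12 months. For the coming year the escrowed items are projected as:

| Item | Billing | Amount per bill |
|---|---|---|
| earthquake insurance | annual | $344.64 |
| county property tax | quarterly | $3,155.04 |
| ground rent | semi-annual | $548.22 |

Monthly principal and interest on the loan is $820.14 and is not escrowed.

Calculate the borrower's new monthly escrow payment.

$1,229.61

Earthquake insurance — $344.64 per year
County property tax — $3,155.04 × 4 = $12,620.16 per year
Ground rent — $548.22 × 2 = $1,096.44 per year
Annual escrow total = $344.64 + $12,620.16 + $1,096.44 = $14,061.24
Base monthly escrow = $14,061.24 / 12 = $1,171.77
Shortage per month = $694.08 / 12 = $57.84
Adjusted monthly = $1,171.77 + $57.84 = $1,229.61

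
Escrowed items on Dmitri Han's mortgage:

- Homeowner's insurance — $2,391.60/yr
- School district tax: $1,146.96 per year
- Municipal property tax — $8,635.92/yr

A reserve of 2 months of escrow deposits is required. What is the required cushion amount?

Homeowner's insurance — $2,391.60/yr
School district tax — $1,146.96/yr
Municipal property tax — $8,635.92/yr
Yearly total = $2,391.60 + $1,146.96 + $8,635.92 = $12,174.48
Per month = $12,174.48 ÷ 12 = $1,014.54
Cushion = 2 × $1,014.54 = $2,029.08

$2,029.08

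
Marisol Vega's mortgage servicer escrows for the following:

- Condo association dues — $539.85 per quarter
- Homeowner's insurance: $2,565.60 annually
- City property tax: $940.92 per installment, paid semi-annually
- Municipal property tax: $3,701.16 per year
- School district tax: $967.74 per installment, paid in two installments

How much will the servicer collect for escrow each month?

$1,020.29

Condo association dues = $539.85 × 4 = $2,159.40/yr
Homeowner's insurance = $2,565.60/yr
City property tax = $940.92 × 2 = $1,881.84/yr
Municipal property tax = $3,701.16/yr
School district tax = $967.74 × 2 = $1,935.48/yr
Combined annual = $2,159.40 + $2,565.60 + $1,881.84 + $3,701.16 + $1,935.48 = $12,243.48
Monthly = $12,243.48 ÷ 12 = $1,020.29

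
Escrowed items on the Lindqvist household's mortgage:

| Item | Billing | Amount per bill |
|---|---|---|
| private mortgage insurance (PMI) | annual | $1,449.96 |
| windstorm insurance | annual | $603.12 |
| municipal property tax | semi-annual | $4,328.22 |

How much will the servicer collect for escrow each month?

$892.46

Private mortgage insurance (PMI) = $1,449.96 per year
Windstorm insurance = $603.12 per year
Municipal property tax = $4,328.22 × 2 = $8,656.44 per year
Yearly total = $1,449.96 + $603.12 + $8,656.44 = $10,709.52
Monthly escrow = $10,709.52 ÷ 12 = $892.46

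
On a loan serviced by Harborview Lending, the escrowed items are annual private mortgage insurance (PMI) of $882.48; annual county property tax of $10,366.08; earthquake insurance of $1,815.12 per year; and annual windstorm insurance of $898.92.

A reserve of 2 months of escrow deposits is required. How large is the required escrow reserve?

$2,327.10

Private mortgage insurance (PMI) — $882.48
County property tax — $10,366.08
Earthquake insurance — $1,815.12
Windstorm insurance — $898.92
Total annual escrow = $13,962.60
Monthly = $13,962.60 ÷ 12 = $1,163.55
Required cushion = 2 × $1,163.55 = $2,327.10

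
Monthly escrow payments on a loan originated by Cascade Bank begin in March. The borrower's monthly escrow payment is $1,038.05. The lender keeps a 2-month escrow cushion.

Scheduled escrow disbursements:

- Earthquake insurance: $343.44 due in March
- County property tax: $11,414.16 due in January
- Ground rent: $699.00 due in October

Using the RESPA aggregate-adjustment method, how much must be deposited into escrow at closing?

$3,114.15

Cushion = 2 × $1,038.05 = $2,076.10
Trial balance (start $0, +$1,038.05 each month, − disbursements):
  Mar: +$1,038.05 − $343.44 → $694.61
  Apr: +$1,038.05 → $1,732.66
  May: +$1,038.05 → $2,770.71
  Jun: +$1,038.05 → $3,808.76
  Jul: +$1,038.05 → $4,846.81
  Aug: +$1,038.05 → $5,884.86
  Sep: +$1,038.05 → $6,922.91
  Oct: +$1,038.05 − $699.00 → $7,261.96
  Nov: +$1,038.05 → $8,300.01
  Dec: +$1,038.05 → $9,338.06
  Jan: +$1,038.05 − $11,414.16 → -$1,038.05
  Feb: +$1,038.05 → $0.00
Lowest trial balance = -$1,038.05 (Jan)
Initial deposit = cushion − low point = $2,076.10 − (-$1,038.05) = $3,114.15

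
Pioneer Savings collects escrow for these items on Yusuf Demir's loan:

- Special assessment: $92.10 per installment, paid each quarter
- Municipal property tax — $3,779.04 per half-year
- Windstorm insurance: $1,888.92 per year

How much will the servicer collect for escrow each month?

$817.95

Special assessment: $92.10 × 4 = $368.40/yr
Municipal property tax: $3,779.04 × 2 = $7,558.08/yr
Windstorm insurance: $1,888.92/yr
Total per year = $9,815.40
Monthly = $9,815.40 ÷ 12 = $817.95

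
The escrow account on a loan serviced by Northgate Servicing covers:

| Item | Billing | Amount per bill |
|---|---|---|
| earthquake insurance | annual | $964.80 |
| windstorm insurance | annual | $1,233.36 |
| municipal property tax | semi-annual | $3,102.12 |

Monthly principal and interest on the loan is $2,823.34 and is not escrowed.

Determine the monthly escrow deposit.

$700.20

Earthquake insurance — $964.80
Windstorm insurance — $1,233.36
Municipal property tax — $3,102.12 × 2 = $6,204.24
Yearly total = $964.80 + $1,233.36 + $6,204.24 = $8,402.40
Monthly = $8,402.40 ÷ 12 = $700.20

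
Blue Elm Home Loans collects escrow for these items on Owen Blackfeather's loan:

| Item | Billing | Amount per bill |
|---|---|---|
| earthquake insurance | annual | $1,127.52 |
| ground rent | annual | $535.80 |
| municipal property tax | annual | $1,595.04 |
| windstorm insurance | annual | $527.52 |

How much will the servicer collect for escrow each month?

Earthquake insurance = $1,127.52
Ground rent = $535.80
Municipal property tax = $1,595.04
Windstorm insurance = $527.52
Yearly total = $1,127.52 + $535.80 + $1,595.04 + $527.52 = $3,785.88
Per month = $3,785.88 / 12 = $315.49

$315.49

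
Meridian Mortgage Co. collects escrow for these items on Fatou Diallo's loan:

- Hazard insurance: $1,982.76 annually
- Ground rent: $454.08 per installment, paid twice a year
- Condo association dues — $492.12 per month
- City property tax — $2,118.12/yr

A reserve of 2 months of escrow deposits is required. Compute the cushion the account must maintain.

Hazard insurance: $1,982.76
Ground rent: $454.08 × 2 = $908.16
Condo association dues: $492.12 × 12 = $5,905.44
City property tax: $2,118.12
Total annual escrow = $10,914.48
Monthly escrow = $10,914.48 ÷ 12 = $909.54
Reserve = 2 × $909.54 = $1,819.08

$1,819.08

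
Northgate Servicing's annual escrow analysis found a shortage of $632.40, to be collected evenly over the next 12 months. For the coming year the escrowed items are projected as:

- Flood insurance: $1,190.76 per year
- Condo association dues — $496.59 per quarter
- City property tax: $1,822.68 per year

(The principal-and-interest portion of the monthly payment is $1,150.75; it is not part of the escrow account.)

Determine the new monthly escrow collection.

Flood insurance — $1,190.76
Condo association dues — $496.59 × 4 = $1,986.36
City property tax — $1,822.68
Yearly total = $4,999.80
Per month = $4,999.80 ÷ 12 = $416.65
Shortage spread = $632.40 / 12 = $52.70/mo
Adjusted monthly = $416.65 + $52.70 = $469.35

$469.35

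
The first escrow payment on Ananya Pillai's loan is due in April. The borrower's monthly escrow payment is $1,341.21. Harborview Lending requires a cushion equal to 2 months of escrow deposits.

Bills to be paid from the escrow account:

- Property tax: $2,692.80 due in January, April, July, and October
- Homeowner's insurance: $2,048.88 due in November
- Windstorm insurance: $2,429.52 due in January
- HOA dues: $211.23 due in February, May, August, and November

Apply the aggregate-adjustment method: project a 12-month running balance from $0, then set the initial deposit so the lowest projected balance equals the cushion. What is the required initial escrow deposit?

$5,153.61

Cushion = 2 × $1,341.21 = $2,682.42
Trial balance (start $0, +$1,341.21 each month, − disbursements):
  Apr: +$1,341.21 − $2,692.80 → -$1,351.59
  May: +$1,341.21 − $211.23 → -$221.61
  Jun: +$1,341.21 → $1,119.60
  Jul: +$1,341.21 − $2,692.80 → -$231.99
  Aug: +$1,341.21 − $211.23 → $897.99
  Sep: +$1,341.21 → $2,239.20
  Oct: +$1,341.21 − $2,692.80 → $887.61
  Nov: +$1,341.21 − $2,260.11 → -$31.29
  Dec: +$1,341.21 → $1,309.92
  Jan: +$1,341.21 − $5,122.32 → -$2,471.19
  Feb: +$1,341.21 − $211.23 → -$1,341.21
  Mar: +$1,341.21 → $0.00
Lowest trial balance = -$2,471.19 (Jan)
Initial deposit = cushion − low point = $2,682.42 − (-$2,471.19) = $5,153.61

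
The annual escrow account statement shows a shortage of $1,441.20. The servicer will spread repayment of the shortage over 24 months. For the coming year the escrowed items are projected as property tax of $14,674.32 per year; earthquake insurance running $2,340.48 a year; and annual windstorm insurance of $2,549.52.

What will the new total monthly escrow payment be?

Property tax: $14,674.32
Earthquake insurance: $2,340.48
Windstorm insurance: $2,549.52
Yearly total = $14,674.32 + $2,340.48 + $2,549.52 = $19,564.32
Base monthly escrow = $19,564.32 ÷ 12 = $1,630.36
Shortage spread = $1,441.20 ÷ 24 = $60.05/mo
New monthly escrow = $1,630.36 + $60.05 = $1,690.41

$1,690.41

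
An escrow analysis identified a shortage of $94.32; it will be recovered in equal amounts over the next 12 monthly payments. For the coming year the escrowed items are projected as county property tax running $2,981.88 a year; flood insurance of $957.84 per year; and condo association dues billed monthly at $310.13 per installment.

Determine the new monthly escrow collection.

County property tax — $2,981.88 annually
Flood insurance — $957.84 annually
Condo association dues — $310.13 × 12 = $3,721.56 annually
Annual escrow total = $2,981.88 + $957.84 + $3,721.56 = $7,661.28
Monthly escrow = $7,661.28 ÷ 12 = $638.44
Shortage spread = $94.32 / 12 = $7.86/mo
Adjusted monthly = $638.44 + $7.86 = $646.30

$646.30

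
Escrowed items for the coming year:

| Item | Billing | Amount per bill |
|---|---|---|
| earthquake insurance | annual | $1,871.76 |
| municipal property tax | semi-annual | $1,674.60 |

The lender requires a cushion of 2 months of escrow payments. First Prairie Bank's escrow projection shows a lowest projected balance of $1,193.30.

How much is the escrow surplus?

Earthquake insurance = $1,871.76 annually
Municipal property tax = $1,674.60 × 2 = $3,349.20 annually
Total annual escrow = $5,220.96
Base monthly escrow = $5,220.96 ÷ 12 = $435.08
Cushion = 2 × $435.08 = $870.16
Excess over cushion: $1,193.30 − $870.16 = $323.14

$323.14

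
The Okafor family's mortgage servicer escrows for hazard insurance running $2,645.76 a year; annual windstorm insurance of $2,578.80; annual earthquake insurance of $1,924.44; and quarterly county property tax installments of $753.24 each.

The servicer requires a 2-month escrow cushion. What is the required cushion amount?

Hazard insurance = $2,645.76
Windstorm insurance = $2,578.80
Earthquake insurance = $1,924.44
County property tax = $753.24 × 4 = $3,012.96
Annual escrow total = $2,645.76 + $2,578.80 + $1,924.44 + $3,012.96 = $10,161.96
Base monthly escrow = $10,161.96 / 12 = $846.83
Required cushion = 2 × $846.83 = $1,693.66

$1,693.66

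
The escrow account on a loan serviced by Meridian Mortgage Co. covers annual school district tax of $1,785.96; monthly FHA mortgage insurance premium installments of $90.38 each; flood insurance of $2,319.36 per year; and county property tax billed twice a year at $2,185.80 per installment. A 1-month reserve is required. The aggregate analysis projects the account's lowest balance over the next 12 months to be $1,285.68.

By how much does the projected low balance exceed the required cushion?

$488.89

School district tax: $1,785.96 per year
FHA mortgage insurance premium: $90.38 × 12 = $1,084.56 per year
Flood insurance: $2,319.36 per year
County property tax: $2,185.80 × 2 = $4,371.60 per year
Yearly total = $9,561.48
Monthly = $9,561.48 ÷ 12 = $796.79
Cushion = 1 × $796.79 = $796.79
Surplus = $1,285.68 − $796.79 = $488.89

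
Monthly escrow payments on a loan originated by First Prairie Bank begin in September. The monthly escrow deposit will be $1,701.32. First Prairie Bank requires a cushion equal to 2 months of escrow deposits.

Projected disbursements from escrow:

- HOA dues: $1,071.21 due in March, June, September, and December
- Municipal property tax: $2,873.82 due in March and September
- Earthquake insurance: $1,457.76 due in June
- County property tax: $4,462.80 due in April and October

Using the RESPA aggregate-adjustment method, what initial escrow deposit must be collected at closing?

$8,407.83

Cushion = 2 × $1,701.32 = $3,402.64
Trial balance (start $0, +$1,701.32 each month, − disbursements):
  Sep: +$1,701.32 − $3,945.03 → -$2,243.71
  Oct: +$1,701.32 − $4,462.80 → -$5,005.19
  Nov: +$1,701.32 → -$3,303.87
  Dec: +$1,701.32 − $1,071.21 → -$2,673.76
  Jan: +$1,701.32 → -$972.44
  Feb: +$1,701.32 → $728.88
  Mar: +$1,701.32 − $3,945.03 → -$1,514.83
  Apr: +$1,701.32 − $4,462.80 → -$4,276.31
  May: +$1,701.32 → -$2,574.99
  Jun: +$1,701.32 − $2,528.97 → -$3,402.64
  Jul: +$1,701.32 → -$1,701.32
  Aug: +$1,701.32 → $0.00
Lowest trial balance = -$5,005.19 (Oct)
Initial deposit = cushion − low point = $3,402.64 − (-$5,005.19) = $8,407.83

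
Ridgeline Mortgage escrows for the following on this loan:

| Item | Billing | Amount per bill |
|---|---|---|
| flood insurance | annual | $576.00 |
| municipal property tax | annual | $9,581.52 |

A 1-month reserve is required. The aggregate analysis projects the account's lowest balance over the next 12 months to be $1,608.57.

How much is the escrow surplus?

$762.11

Flood insurance = $576.00 annually
Municipal property tax = $9,581.52 annually
Total annual escrow = $10,157.52
Base monthly escrow = $10,157.52 ÷ 12 = $846.46
Required reserve = 1 × $846.46 = $846.46
Surplus = $1,608.57 − $846.46 = $762.11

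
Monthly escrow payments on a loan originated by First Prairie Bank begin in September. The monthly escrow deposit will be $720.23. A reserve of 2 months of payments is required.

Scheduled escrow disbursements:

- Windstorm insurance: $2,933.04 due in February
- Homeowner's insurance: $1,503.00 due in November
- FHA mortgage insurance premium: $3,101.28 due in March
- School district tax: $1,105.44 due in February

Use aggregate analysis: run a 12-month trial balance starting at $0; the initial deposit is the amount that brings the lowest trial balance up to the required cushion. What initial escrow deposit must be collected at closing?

$5,041.61

Cushion = 2 × $720.23 = $1,440.46
Trial balance (start $0, +$720.23 each month, − disbursements):
  Sep: +$720.23 → $720.23
  Oct: +$720.23 → $1,440.46
  Nov: +$720.23 − $1,503.00 → $657.69
  Dec: +$720.23 → $1,377.92
  Jan: +$720.23 → $2,098.15
  Feb: +$720.23 − $4,038.48 → -$1,220.10
  Mar: +$720.23 − $3,101.28 → -$3,601.15
  Apr: +$720.23 → -$2,880.92
  May: +$720.23 → -$2,160.69
  Jun: +$720.23 → -$1,440.46
  Jul: +$720.23 → -$720.23
  Aug: +$720.23 → $0.00
Lowest trial balance = -$3,601.15 (Mar)
Initial deposit = cushion − low point = $1,440.46 − (-$3,601.15) = $5,041.61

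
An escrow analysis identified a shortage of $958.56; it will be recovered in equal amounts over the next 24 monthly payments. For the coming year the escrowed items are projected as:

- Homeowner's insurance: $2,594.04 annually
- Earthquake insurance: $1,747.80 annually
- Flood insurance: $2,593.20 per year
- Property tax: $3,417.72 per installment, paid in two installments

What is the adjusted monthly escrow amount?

$1,187.48

Homeowner's insurance = $2,594.04/yr
Earthquake insurance = $1,747.80/yr
Flood insurance = $2,593.20/yr
Property tax = $3,417.72 × 2 = $6,835.44/yr
Yearly total = $13,770.48
Base monthly escrow = $13,770.48 / 12 = $1,147.54
Monthly shortage recovery: $958.56 / 24 = $39.94
New monthly escrow = $1,147.54 + $39.94 = $1,187.48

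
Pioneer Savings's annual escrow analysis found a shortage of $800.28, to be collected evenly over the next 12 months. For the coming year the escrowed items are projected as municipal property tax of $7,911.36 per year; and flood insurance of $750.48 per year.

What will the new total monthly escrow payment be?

$788.51

Municipal property tax = $7,911.36 annually
Flood insurance = $750.48 annually
Total annual escrow = $7,911.36 + $750.48 = $8,661.84
Base monthly escrow = $8,661.84 ÷ 12 = $721.82
Monthly shortage recovery: $800.28 ÷ 12 = $66.69
Adjusted monthly = $721.82 + $66.69 = $788.51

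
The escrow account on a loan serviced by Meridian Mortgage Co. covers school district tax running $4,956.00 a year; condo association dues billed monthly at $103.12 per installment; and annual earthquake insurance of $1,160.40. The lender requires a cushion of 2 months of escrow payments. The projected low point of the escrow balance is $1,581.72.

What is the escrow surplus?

$356.08

School district tax: $4,956.00/yr
Condo association dues: $103.12 × 12 = $1,237.44/yr
Earthquake insurance: $1,160.40/yr
Annual escrow total = $4,956.00 + $1,237.44 + $1,160.40 = $7,353.84
Monthly = $7,353.84 / 12 = $612.82
Cushion = 2 × $612.82 = $1,225.64
Excess over cushion: $1,581.72 − $1,225.64 = $356.08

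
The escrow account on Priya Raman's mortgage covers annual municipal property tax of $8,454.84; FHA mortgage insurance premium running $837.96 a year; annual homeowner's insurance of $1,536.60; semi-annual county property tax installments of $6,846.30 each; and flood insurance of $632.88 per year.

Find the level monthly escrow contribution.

$2,096.24

Municipal property tax: $8,454.84/yr
FHA mortgage insurance premium: $837.96/yr
Homeowner's insurance: $1,536.60/yr
County property tax: $6,846.30 × 2 = $13,692.60/yr
Flood insurance: $632.88/yr
Annual escrow total = $25,154.88
Monthly escrow = $25,154.88 / 12 = $2,096.24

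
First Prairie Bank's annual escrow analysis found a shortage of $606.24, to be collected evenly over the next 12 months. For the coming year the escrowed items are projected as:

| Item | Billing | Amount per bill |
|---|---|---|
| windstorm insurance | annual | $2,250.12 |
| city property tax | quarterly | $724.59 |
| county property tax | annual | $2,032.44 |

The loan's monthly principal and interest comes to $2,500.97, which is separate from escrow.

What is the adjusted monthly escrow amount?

$648.93

Windstorm insurance — $2,250.12 annually
City property tax — $724.59 × 4 = $2,898.36 annually
County property tax — $2,032.44 annually
Total per year = $7,180.92
Base monthly escrow = $7,180.92 / 12 = $598.41
Shortage per month = $606.24 ÷ 12 = $50.52
New monthly escrow = $598.41 + $50.52 = $648.93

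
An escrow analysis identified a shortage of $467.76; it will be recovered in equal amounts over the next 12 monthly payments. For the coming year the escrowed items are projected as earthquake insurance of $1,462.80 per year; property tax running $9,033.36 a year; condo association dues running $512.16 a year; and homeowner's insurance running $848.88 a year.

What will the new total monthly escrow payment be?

$1,027.08

Earthquake insurance — $1,462.80/yr
Property tax — $9,033.36/yr
Condo association dues — $512.16/yr
Homeowner's insurance — $848.88/yr
Combined annual = $11,857.20
Monthly escrow = $11,857.20 ÷ 12 = $988.10
Shortage spread = $467.76 / 12 = $38.98/mo
Adjusted monthly = $988.10 + $38.98 = $1,027.08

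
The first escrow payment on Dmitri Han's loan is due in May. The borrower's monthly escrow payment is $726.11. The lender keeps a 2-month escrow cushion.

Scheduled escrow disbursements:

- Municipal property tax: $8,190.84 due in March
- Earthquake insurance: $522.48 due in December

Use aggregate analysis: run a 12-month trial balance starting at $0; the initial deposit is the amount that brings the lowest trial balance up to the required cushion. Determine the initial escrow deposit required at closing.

Cushion = 2 × $726.11 = $1,452.22
Trial balance (start $0, +$726.11 each month, − disbursements):
  May: +$726.11 → $726.11
  Jun: +$726.11 → $1,452.22
  Jul: +$726.11 → $2,178.33
  Aug: +$726.11 → $2,904.44
  Sep: +$726.11 → $3,630.55
  Oct: +$726.11 → $4,356.66
  Nov: +$726.11 → $5,082.77
  Dec: +$726.11 − $522.48 → $5,286.40
  Jan: +$726.11 → $6,012.51
  Feb: +$726.11 → $6,738.62
  Mar: +$726.11 − $8,190.84 → -$726.11
  Apr: +$726.11 → $0.00
Lowest trial balance = -$726.11 (Mar)
Initial deposit = cushion − low point = $1,452.22 − (-$726.11) = $2,178.33

$2,178.33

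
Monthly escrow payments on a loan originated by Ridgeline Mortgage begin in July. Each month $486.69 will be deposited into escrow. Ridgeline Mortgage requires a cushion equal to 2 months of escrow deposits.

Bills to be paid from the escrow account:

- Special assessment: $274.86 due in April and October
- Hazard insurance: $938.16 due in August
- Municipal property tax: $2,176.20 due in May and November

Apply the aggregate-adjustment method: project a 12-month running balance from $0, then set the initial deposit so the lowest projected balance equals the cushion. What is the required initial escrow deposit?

Cushion = 2 × $486.69 = $973.38
Trial balance (start $0, +$486.69 each month, − disbursements):
  Jul: +$486.69 → $486.69
  Aug: +$486.69 − $938.16 → $35.22
  Sep: +$486.69 → $521.91
  Oct: +$486.69 − $274.86 → $733.74
  Nov: +$486.69 − $2,176.20 → -$955.77
  Dec: +$486.69 → -$469.08
  Jan: +$486.69 → $17.61
  Feb: +$486.69 → $504.30
  Mar: +$486.69 → $990.99
  Apr: +$486.69 − $274.86 → $1,202.82
  May: +$486.69 − $2,176.20 → -$486.69
  Jun: +$486.69 → $0.00
Lowest trial balance = -$955.77 (Nov)
Initial deposit = cushion − low point = $973.38 − (-$955.77) = $1,929.15

$1,929.15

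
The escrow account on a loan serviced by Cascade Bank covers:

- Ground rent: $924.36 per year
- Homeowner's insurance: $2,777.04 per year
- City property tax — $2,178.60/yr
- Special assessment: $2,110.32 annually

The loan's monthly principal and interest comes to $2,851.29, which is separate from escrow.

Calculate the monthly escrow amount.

$665.86

Ground rent — $924.36 annually
Homeowner's insurance — $2,777.04 annually
City property tax — $2,178.60 annually
Special assessment — $2,110.32 annually
Total per year = $924.36 + $2,777.04 + $2,178.60 + $2,110.32 = $7,990.32
Per month = $7,990.32 / 12 = $665.86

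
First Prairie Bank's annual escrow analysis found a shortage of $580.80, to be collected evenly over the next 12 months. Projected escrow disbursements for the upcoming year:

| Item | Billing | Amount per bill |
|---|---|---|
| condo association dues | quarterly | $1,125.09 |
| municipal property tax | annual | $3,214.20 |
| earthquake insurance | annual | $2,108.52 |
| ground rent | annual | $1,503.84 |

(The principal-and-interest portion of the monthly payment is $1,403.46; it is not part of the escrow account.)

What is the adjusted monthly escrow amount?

Condo association dues — $1,125.09 × 4 = $4,500.36 annually
Municipal property tax — $3,214.20 annually
Earthquake insurance — $2,108.52 annually
Ground rent — $1,503.84 annually
Combined annual = $4,500.36 + $3,214.20 + $2,108.52 + $1,503.84 = $11,326.92
Per month = $11,326.92 / 12 = $943.91
Shortage per month = $580.80 / 12 = $48.40
New monthly escrow = $943.91 + $48.40 = $992.31

$992.31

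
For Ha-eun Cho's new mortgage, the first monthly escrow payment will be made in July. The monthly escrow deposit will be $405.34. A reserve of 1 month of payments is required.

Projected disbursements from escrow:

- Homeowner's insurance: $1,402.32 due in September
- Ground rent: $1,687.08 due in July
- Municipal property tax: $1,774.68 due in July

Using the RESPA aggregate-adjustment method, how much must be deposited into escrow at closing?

$4,053.40

Cushion = 1 × $405.34 = $405.34
Trial balance (start $0, +$405.34 each month, − disbursements):
  Jul: +$405.34 − $3,461.76 → -$3,056.42
  Aug: +$405.34 → -$2,651.08
  Sep: +$405.34 − $1,402.32 → -$3,648.06
  Oct: +$405.34 → -$3,242.72
  Nov: +$405.34 → -$2,837.38
  Dec: +$405.34 → -$2,432.04
  Jan: +$405.34 → -$2,026.70
  Feb: +$405.34 → -$1,621.36
  Mar: +$405.34 → -$1,216.02
  Apr: +$405.34 → -$810.68
  May: +$405.34 → -$405.34
  Jun: +$405.34 → $0.00
Lowest trial balance = -$3,648.06 (Sep)
Initial deposit = cushion − low point = $405.34 − (-$3,648.06) = $4,053.40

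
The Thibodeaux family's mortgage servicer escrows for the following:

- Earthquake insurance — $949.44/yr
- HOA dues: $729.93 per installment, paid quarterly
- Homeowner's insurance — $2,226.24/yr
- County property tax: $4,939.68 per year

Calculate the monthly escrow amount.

$919.59

Earthquake insurance — $949.44 per year
HOA dues — $729.93 × 4 = $2,919.72 per year
Homeowner's insurance — $2,226.24 per year
County property tax — $4,939.68 per year
Total per year = $949.44 + $2,919.72 + $2,226.24 + $4,939.68 = $11,035.08
Per month = $11,035.08 / 12 = $919.59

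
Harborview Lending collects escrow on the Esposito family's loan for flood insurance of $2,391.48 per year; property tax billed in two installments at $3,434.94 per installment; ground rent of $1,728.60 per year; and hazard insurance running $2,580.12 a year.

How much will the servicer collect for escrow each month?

Flood insurance — $2,391.48
Property tax — $3,434.94 × 2 = $6,869.88
Ground rent — $1,728.60
Hazard insurance — $2,580.12
Combined annual = $13,570.08
Base monthly escrow = $13,570.08 ÷ 12 = $1,130.84

$1,130.84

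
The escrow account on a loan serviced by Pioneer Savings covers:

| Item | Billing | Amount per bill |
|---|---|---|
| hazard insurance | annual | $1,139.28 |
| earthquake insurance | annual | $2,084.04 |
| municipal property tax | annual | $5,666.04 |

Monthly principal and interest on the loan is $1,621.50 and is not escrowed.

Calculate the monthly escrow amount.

$740.78

Hazard insurance = $1,139.28 per year
Earthquake insurance = $2,084.04 per year
Municipal property tax = $5,666.04 per year
Total annual escrow = $8,889.36
Monthly escrow = $8,889.36 ÷ 12 = $740.78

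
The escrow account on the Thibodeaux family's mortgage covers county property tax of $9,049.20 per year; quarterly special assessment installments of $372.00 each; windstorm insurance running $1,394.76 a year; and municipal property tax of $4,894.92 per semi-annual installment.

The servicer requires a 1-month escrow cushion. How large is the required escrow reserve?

$1,810.15

County property tax — $9,049.20/yr
Special assessment — $372.00 × 4 = $1,488.00/yr
Windstorm insurance — $1,394.76/yr
Municipal property tax — $4,894.92 × 2 = $9,789.84/yr
Yearly total = $9,049.20 + $1,488.00 + $1,394.76 + $9,789.84 = $21,721.80
Monthly escrow = $21,721.80 / 12 = $1,810.15
Reserve = 1 × $1,810.15 = $1,810.15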